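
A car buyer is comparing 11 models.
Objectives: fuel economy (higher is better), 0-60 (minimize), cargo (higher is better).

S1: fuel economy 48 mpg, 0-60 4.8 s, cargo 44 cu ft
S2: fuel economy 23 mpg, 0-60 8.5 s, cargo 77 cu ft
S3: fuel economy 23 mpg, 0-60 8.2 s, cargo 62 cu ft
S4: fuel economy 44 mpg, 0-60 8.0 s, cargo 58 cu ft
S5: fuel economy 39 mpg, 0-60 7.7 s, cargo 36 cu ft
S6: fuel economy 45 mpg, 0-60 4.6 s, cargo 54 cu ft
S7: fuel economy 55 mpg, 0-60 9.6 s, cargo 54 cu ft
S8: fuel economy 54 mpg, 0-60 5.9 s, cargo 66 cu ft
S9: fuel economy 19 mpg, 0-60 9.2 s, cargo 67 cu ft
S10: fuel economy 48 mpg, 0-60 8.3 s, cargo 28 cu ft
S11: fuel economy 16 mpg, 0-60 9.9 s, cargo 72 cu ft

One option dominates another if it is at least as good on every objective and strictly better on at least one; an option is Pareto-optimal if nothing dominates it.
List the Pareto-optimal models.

S1: not dominated.
S2: not dominated (best cargo).
S3: dominated by S8 (fuel economy 54≥23, 0-60 5.9≤8.2, cargo 66≥62).
S4: dominated by S8 (fuel economy 54≥44, 0-60 5.9≤8.0, cargo 66≥58).
S5: dominated by S1 (fuel economy 48≥39, 0-60 4.8≤7.7, cargo 44≥36).
S6: not dominated (best 0-60).
S7: not dominated (best fuel economy).
S8: not dominated.
S9: dominated by S2 (fuel economy 23≥19, 0-60 8.5≤9.2, cargo 77≥67).
S10: dominated by S1 (fuel economy 48≥48, 0-60 4.8≤8.3, cargo 44≥28).
S11: dominated by S2 (fuel economy 23≥16, 0-60 8.5≤9.9, cargo 77≥72).

S1, S2, S6, S7, S8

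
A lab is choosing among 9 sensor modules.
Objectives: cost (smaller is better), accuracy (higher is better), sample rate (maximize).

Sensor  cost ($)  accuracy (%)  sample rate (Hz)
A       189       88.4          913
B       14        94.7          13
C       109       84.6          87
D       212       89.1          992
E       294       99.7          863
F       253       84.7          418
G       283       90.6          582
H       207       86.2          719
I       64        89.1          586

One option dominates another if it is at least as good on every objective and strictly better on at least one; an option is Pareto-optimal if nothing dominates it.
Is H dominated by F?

No

F vs H: F is worse on cost (253 vs 207), so it does not dominate H.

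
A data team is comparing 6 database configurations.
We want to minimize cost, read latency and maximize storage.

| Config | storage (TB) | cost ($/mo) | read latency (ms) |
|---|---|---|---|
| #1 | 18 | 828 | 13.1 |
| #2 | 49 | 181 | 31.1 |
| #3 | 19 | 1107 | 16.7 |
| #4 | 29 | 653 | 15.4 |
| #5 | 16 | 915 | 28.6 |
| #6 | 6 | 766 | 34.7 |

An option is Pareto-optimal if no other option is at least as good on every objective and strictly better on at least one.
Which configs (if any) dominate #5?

#1, #4

#1: storage 18≥16, cost 828≤915, read latency 13.1≤28.6 — dominates #5.
#4: storage 29≥16, cost 653≤915, read latency 15.4≤28.6 — dominates #5.
Others (#2, #3, #6) are each worse than #5 on at least one objective.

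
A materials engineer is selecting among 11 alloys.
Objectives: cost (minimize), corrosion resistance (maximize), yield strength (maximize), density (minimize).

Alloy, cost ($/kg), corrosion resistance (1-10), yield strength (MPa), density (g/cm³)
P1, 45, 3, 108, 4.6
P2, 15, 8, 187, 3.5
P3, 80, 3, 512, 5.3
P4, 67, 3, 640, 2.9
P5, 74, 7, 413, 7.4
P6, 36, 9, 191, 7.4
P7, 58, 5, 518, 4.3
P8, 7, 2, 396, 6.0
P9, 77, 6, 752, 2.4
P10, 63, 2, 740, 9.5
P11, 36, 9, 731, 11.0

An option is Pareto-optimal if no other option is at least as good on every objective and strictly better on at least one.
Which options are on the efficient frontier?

P1: dominated by P2 (cost 15≤45, corrosion resistance 8≥3, yield strength 187≥108, density 3.5≤4.6).
P2: not dominated.
P3: dominated by P4 (cost 67≤80, corrosion resistance 3≥3, yield strength 640≥512, density 2.9≤5.3).
P4: not dominated.
P5: not dominated.
P6: not dominated.
P7: not dominated.
P8: not dominated (best cost).
P9: not dominated (best yield strength).
P10: not dominated.
P11: not dominated.

P2, P4, P5, P6, P7, P8, P9, P10, P11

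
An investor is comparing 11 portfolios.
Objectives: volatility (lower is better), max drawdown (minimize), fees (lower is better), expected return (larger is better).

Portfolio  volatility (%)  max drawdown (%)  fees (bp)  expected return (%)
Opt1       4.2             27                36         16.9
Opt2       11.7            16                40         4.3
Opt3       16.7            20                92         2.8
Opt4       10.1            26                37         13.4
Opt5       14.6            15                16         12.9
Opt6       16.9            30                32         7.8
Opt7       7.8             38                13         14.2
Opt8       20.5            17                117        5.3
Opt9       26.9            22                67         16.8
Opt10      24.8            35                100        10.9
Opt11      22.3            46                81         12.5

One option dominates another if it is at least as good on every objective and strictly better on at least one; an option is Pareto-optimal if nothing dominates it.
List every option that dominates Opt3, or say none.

Opt2: volatility 11.7≤16.7, max drawdown 16≤20, fees 40≤92, expected return 4.3≥2.8 — dominates Opt3.
Opt5: volatility 14.6≤16.7, max drawdown 15≤20, fees 16≤92, expected return 12.9≥2.8 — dominates Opt3.
Others (Opt1, Opt4, Opt6, Opt7, Opt8, Opt9, Opt10, Opt11) are each worse than Opt3 on at least one objective.

Opt2, Opt5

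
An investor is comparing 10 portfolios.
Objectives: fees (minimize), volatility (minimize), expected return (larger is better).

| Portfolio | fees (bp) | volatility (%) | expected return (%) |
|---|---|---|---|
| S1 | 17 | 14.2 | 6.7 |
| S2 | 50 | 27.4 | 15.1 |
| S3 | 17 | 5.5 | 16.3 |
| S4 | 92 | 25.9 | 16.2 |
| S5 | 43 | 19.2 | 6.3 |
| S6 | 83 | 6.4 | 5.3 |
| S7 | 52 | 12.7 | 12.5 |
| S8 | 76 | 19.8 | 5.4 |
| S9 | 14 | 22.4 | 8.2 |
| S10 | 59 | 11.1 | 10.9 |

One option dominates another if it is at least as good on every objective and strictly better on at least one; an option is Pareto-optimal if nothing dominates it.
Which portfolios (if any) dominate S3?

S1: worse on volatility (14.2 vs 5.5).
S2: worse on fees (50 vs 17).
S4: worse on fees (92 vs 17).
S5: worse on fees (43 vs 17).
S6: worse on fees (83 vs 17).
S7: worse on fees (52 vs 17).
S8: worse on fees (76 vs 17).
S9: worse on volatility (22.4 vs 5.5).
S10: worse on fees (59 vs 17).
No option dominates S3.

none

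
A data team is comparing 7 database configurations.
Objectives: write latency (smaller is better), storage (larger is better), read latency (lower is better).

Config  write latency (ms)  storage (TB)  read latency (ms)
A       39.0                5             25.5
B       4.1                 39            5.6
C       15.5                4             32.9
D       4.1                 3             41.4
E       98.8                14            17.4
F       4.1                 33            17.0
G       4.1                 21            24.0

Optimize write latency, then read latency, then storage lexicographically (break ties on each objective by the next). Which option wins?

First minimize write latency: best is 4.1, kept {B, D, F, G}.
Then minimize read latency: best is 5.6, kept {B}.

B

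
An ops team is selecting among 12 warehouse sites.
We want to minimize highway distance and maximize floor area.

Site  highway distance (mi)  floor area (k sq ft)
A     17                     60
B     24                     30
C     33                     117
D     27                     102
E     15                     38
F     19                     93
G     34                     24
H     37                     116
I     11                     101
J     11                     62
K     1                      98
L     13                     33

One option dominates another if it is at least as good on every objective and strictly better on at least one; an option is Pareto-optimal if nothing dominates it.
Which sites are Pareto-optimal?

A: dominated by I (highway distance 11≤17, floor area 101≥60).
B: dominated by A (highway distance 17≤24, floor area 60≥30).
C: not dominated (best floor area).
D: not dominated.
E: dominated by I (highway distance 11≤15, floor area 101≥38).
F: dominated by I (highway distance 11≤19, floor area 101≥93).
G: dominated by A (highway distance 17≤34, floor area 60≥24).
H: dominated by C (highway distance 33≤37, floor area 117≥116).
I: not dominated.
J: dominated by I (highway distance 11≤11, floor area 101≥62).
K: not dominated (best highway distance).
L: dominated by I (highway distance 11≤13, floor area 101≥33).

C, D, I, K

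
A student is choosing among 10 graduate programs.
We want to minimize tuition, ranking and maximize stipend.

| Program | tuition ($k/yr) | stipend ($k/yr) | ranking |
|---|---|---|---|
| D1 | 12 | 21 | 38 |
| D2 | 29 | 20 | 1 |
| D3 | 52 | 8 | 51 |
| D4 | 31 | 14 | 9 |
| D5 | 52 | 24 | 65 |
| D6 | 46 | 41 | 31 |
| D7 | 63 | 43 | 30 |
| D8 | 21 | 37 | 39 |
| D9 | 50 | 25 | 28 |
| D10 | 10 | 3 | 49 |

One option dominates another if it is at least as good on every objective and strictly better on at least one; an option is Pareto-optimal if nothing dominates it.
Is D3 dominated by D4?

Yes

D4 vs D3: tuition 31≤52, stipend 14≥8, ranking 9≤51 — D4 is at least as good on every objective with at least one strict improvement.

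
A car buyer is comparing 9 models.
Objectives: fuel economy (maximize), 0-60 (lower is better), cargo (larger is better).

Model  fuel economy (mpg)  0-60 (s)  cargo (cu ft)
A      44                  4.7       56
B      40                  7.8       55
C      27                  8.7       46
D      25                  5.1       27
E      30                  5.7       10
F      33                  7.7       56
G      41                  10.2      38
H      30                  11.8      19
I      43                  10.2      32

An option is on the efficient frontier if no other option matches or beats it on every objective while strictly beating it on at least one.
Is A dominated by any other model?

B: worse on fuel economy (40 vs 44).
C: worse on fuel economy (27 vs 44).
D: worse on fuel economy (25 vs 44).
E: worse on fuel economy (30 vs 44).
F: worse on fuel economy (33 vs 44).
G: worse on fuel economy (41 vs 44).
H: worse on fuel economy (30 vs 44).
I: worse on fuel economy (43 vs 44).
No option is at least as good as A on every objective and strictly better on one.

No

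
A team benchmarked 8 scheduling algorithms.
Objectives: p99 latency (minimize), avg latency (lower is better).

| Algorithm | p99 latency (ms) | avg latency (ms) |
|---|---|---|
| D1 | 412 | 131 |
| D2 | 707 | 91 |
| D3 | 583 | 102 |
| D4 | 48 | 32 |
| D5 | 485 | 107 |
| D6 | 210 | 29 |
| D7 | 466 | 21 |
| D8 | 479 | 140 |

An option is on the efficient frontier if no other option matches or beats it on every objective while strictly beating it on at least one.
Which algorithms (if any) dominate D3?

D4: p99 latency 48≤583, avg latency 32≤102 — dominates D3.
D6: p99 latency 210≤583, avg latency 29≤102 — dominates D3.
D7: p99 latency 466≤583, avg latency 21≤102 — dominates D3.
Others (D1, D2, D5, D8) are each worse than D3 on at least one objective.

D4, D6, D7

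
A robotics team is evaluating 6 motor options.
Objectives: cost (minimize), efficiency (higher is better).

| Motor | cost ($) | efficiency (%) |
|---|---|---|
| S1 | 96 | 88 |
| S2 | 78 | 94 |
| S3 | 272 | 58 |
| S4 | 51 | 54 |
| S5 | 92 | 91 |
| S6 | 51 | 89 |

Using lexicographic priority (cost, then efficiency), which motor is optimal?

First minimize cost: best is 51, kept {S4, S6}.
Then maximize efficiency: best is 89, kept {S6}.

S6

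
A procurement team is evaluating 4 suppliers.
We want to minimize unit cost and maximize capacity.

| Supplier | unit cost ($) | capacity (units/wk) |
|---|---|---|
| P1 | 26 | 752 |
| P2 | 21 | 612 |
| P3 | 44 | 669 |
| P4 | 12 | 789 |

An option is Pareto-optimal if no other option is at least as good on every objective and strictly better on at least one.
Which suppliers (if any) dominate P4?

P1: worse on unit cost (26 vs 12).
P2: worse on unit cost (21 vs 12).
P3: worse on unit cost (44 vs 12).
No option dominates P4.

none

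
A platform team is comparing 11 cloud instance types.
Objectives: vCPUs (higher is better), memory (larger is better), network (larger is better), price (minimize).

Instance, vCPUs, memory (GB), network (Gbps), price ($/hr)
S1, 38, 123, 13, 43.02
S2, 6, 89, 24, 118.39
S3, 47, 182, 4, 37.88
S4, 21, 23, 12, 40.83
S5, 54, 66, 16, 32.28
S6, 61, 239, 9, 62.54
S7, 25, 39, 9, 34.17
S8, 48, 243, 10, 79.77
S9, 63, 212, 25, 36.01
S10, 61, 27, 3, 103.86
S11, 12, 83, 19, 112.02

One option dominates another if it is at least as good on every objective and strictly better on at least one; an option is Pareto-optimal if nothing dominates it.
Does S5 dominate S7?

S5 vs S7: vCPUs 54≥25, memory 66≥39, network 16≥9, price 32.28≤34.17 — S5 is at least as good on every objective with at least one strict improvement.

Yes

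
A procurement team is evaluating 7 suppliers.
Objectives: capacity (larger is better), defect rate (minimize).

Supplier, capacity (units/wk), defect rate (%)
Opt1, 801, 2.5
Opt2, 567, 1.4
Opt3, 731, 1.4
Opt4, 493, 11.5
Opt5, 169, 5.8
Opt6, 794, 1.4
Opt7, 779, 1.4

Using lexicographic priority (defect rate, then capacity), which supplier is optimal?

First minimize defect rate: best is 1.4, kept {Opt2, Opt3, Opt6, Opt7}.
Then maximize capacity: best is 794, kept {Opt6}.

Opt6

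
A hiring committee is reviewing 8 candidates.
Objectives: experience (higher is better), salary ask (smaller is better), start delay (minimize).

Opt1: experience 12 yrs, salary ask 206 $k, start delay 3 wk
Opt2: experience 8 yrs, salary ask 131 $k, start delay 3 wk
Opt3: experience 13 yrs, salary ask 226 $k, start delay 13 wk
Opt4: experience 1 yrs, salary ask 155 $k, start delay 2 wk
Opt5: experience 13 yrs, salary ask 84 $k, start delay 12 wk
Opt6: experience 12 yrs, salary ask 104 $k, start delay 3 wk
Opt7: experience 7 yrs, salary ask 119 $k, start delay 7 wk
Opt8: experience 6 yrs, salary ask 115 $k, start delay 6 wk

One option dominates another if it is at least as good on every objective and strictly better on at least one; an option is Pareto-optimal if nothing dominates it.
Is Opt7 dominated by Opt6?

Opt6 vs Opt7: experience 12≥7, salary ask 104≤119, start delay 3≤7 — Opt6 is at least as good on every objective with at least one strict improvement.

Yes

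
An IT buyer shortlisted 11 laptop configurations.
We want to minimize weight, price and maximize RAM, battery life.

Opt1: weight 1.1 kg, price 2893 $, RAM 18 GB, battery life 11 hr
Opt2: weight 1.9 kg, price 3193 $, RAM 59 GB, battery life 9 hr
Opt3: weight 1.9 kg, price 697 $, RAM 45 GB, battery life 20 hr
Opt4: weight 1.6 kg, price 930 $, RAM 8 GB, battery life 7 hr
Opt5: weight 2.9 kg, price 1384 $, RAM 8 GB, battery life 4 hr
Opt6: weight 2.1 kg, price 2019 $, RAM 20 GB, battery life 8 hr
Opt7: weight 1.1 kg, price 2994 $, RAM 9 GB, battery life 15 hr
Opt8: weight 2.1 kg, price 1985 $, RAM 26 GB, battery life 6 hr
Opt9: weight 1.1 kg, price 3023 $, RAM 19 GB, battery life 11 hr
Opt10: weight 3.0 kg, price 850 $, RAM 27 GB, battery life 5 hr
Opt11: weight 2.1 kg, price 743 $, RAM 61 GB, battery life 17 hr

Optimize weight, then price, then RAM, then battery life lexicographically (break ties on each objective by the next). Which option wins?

Opt1

First minimize weight: best is 1.1, kept {Opt1, Opt7, Opt9}.
Then minimize price: best is 2893, kept {Opt1}.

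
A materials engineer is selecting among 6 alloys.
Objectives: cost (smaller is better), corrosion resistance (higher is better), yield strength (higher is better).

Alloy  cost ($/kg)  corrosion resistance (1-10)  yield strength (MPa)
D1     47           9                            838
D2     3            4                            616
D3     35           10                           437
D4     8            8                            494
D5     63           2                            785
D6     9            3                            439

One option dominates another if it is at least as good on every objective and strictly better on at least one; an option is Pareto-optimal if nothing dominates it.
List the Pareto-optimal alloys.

D1, D2, D3, D4

D1: not dominated (best yield strength).
D2: not dominated (best cost).
D3: not dominated (best corrosion resistance).
D4: not dominated.
D5: dominated by D1 (cost 47≤63, corrosion resistance 9≥2, yield strength 838≥785).
D6: dominated by D2 (cost 3≤9, corrosion resistance 4≥3, yield strength 616≥439).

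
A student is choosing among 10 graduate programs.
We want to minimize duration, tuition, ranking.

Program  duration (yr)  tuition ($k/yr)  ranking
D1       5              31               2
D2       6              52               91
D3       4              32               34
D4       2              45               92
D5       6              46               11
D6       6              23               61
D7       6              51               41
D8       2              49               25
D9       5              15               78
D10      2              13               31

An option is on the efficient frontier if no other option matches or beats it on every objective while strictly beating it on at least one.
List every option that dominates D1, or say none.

D2: worse on duration (6 vs 5).
D3: worse on tuition (32 vs 31).
D4: worse on tuition (45 vs 31).
D5: worse on duration (6 vs 5).
D6: worse on duration (6 vs 5).
D7: worse on duration (6 vs 5).
D8: worse on tuition (49 vs 31).
D9: worse on ranking (78 vs 2).
D10: worse on ranking (31 vs 2).
No option dominates D1.

none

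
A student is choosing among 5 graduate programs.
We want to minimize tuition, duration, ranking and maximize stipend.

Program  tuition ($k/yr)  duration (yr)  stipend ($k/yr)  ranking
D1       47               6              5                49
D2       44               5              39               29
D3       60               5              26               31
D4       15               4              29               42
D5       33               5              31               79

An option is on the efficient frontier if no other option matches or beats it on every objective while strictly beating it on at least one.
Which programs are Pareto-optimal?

D1: dominated by D2 (tuition 44≤47, duration 5≤6, stipend 39≥5, ranking 29≤49).
D2: not dominated (best stipend).
D3: dominated by D2 (tuition 44≤60, duration 5≤5, stipend 39≥26, ranking 29≤31).
D4: not dominated (best tuition).
D5: not dominated.

D2, D4, D5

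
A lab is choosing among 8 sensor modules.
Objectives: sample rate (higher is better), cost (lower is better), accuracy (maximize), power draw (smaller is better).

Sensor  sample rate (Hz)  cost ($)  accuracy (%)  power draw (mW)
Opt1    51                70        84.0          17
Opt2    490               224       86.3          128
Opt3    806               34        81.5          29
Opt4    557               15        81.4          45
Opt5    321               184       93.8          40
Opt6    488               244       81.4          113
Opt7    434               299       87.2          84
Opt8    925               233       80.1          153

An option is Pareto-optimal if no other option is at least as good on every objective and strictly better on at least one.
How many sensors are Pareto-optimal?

Opt1: not dominated (best power draw).
Opt2: not dominated.
Opt3: not dominated.
Opt4: not dominated (best cost).
Opt5: not dominated (best accuracy).
Opt6: dominated by Opt3 (sample rate 806≥488, cost 34≤244, accuracy 81.5≥81.4, power draw 29≤113).
Opt7: not dominated.
Opt8: not dominated (best sample rate).
Pareto-optimal: Opt1, Opt2, Opt3, Opt4, Opt5, Opt7, Opt8 → 7.

7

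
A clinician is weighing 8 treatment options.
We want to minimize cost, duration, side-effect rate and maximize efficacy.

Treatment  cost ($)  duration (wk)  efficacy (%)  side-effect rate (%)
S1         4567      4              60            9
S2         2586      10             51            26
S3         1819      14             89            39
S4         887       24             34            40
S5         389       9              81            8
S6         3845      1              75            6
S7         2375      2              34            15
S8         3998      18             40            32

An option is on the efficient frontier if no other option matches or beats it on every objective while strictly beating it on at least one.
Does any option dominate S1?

Yes

S6 vs S1: cost 3845≤4567, duration 1≤4, efficacy 75≥60, side-effect rate 6≤9 — S6 is at least as good on every objective and strictly better on at least one, so S6 dominates S1.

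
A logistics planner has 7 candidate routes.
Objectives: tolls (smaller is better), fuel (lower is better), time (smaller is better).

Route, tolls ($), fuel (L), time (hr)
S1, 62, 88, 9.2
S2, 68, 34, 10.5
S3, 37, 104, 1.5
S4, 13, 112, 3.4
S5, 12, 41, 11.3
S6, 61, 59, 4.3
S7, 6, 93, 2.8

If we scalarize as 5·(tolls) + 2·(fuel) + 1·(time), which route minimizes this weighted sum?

S1: 5·62 + 2·88 + 1·9.2 = 495.2
S2: 5·68 + 2·34 + 1·10.5 = 418.5
S3: 5·37 + 2·104 + 1·1.5 = 394.5
S4: 5·13 + 2·112 + 1·3.4 = 292.4
S5: 5·12 + 2·41 + 1·11.3 = 153.3
S6: 5·61 + 2·59 + 1·4.3 = 427.3
S7: 5·6 + 2·93 + 1·2.8 = 218.8
Lowest: S5 at 153.3.

S5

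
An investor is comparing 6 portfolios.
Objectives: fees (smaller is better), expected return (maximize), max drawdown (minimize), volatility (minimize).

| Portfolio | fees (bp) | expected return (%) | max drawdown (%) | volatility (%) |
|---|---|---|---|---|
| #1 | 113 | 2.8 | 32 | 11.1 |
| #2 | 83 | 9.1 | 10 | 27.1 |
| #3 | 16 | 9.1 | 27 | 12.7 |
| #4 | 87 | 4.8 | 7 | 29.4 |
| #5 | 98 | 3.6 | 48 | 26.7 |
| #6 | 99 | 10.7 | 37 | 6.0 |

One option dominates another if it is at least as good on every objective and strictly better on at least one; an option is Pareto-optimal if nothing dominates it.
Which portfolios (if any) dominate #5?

#3: fees 16≤98, expected return 9.1≥3.6, max drawdown 27≤48, volatility 12.7≤26.7 — dominates #5.
Others (#1, #2, #4, #6) are each worse than #5 on at least one objective.

#3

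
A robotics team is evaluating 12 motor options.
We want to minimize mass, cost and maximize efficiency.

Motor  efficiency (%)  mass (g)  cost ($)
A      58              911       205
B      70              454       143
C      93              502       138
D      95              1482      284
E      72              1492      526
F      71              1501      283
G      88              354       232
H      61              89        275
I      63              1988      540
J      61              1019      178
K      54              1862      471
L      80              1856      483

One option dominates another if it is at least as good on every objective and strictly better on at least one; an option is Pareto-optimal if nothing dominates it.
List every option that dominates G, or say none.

A: worse on efficiency (58 vs 88).
B: worse on efficiency (70 vs 88).
C: worse on mass (502 vs 354).
D: worse on mass (1482 vs 354).
E: worse on efficiency (72 vs 88).
F: worse on efficiency (71 vs 88).
H: worse on efficiency (61 vs 88).
I: worse on efficiency (63 vs 88).
J: worse on efficiency (61 vs 88).
K: worse on efficiency (54 vs 88).
L: worse on efficiency (80 vs 88).
No option dominates G.

none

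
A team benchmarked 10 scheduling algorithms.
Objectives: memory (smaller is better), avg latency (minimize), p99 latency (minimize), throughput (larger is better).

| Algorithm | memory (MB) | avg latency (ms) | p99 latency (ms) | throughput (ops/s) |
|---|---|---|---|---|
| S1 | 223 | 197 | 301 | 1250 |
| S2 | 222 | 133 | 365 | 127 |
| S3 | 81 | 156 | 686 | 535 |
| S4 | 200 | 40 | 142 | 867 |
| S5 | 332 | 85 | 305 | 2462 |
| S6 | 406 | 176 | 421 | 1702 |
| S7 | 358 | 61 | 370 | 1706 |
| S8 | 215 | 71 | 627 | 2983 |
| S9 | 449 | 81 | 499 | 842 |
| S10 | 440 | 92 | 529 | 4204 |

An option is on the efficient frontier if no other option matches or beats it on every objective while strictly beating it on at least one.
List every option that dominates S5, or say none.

S1: worse on avg latency (197 vs 85).
S2: worse on avg latency (133 vs 85).
S3: worse on avg latency (156 vs 85).
S4: worse on throughput (867 vs 2462).
S6: worse on memory (406 vs 332).
S7: worse on memory (358 vs 332).
S8: worse on p99 latency (627 vs 305).
S9: worse on memory (449 vs 332).
S10: worse on memory (440 vs 332).
No option dominates S5.

none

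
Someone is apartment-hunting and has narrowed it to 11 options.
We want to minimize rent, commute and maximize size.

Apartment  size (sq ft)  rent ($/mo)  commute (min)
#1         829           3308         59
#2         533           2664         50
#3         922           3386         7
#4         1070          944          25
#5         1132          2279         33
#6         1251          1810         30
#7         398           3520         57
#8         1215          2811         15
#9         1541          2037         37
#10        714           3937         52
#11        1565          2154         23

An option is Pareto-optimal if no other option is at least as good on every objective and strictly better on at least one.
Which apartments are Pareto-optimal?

#1: dominated by #4 (size 1070≥829, rent 944≤3308, commute 25≤59).
#2: dominated by #4 (size 1070≥533, rent 944≤2664, commute 25≤50).
#3: not dominated (best commute).
#4: not dominated (best rent).
#5: dominated by #6 (size 1251≥1132, rent 1810≤2279, commute 30≤33).
#6: not dominated.
#7: dominated by #2 (size 533≥398, rent 2664≤3520, commute 50≤57).
#8: not dominated.
#9: not dominated.
#10: dominated by #3 (size 922≥714, rent 3386≤3937, commute 7≤52).
#11: not dominated (best size).

#3, #4, #6, #8, #9, #11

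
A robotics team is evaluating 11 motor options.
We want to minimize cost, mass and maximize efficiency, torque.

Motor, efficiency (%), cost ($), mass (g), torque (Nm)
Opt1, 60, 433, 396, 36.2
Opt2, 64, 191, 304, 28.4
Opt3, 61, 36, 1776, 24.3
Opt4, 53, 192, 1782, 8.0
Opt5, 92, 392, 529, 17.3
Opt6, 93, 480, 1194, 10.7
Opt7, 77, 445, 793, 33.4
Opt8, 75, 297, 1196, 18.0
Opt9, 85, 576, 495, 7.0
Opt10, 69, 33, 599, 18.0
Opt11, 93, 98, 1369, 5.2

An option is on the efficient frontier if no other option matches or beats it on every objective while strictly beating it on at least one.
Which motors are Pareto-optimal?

Opt1, Opt2, Opt3, Opt5, Opt6, Opt7, Opt8, Opt9, Opt10, Opt11

Opt1: not dominated (best torque).
Opt2: not dominated (best mass).
Opt3: not dominated.
Opt4: dominated by Opt2 (efficiency 64≥53, cost 191≤192, mass 304≤1782, torque 28.4≥8.0).
Opt5: not dominated.
Opt6: not dominated.
Opt7: not dominated.
Opt8: not dominated.
Opt9: not dominated.
Opt10: not dominated (best cost).
Opt11: not dominated.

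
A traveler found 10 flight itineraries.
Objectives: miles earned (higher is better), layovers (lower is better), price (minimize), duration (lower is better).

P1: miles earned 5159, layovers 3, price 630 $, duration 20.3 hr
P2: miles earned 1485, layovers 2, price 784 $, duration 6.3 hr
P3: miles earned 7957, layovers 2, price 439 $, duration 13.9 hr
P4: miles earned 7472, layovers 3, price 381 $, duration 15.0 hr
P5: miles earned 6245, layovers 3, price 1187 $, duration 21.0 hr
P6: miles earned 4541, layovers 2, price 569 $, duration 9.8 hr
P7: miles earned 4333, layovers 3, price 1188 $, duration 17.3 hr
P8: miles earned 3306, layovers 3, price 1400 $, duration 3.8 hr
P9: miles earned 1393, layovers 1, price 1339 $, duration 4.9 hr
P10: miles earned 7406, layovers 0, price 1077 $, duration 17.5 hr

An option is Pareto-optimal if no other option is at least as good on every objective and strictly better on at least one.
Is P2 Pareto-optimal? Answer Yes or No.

P1: worse on layovers (3 vs 2).
P3: worse on duration (13.9 vs 6.3).
P4: worse on layovers (3 vs 2).
P5: worse on layovers (3 vs 2).
P6: worse on duration (9.8 vs 6.3).
P7: worse on layovers (3 vs 2).
P8: worse on layovers (3 vs 2).
P9: worse on miles earned (1393 vs 1485).
P10: worse on price (1077 vs 784).
No option is at least as good as P2 on every objective and strictly better on one.

Yes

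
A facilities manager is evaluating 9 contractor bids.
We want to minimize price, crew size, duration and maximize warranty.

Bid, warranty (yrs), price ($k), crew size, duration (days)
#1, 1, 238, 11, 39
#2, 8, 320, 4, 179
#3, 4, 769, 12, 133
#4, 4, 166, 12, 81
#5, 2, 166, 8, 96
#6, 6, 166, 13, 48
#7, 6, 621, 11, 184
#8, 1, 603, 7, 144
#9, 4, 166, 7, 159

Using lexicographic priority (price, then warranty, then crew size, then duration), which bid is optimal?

#6

First minimize price: best is 166, kept {#4, #5, #6, #9}.
Then maximize warranty: best is 6, kept {#6}.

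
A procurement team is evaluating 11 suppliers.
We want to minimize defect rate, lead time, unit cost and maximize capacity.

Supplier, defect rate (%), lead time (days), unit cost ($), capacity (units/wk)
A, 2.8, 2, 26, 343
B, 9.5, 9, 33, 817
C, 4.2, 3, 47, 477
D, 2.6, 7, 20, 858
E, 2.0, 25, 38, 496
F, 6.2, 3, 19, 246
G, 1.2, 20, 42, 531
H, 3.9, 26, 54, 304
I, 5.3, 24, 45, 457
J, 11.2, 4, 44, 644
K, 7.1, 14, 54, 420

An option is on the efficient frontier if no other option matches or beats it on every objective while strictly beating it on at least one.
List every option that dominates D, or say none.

none

A: worse on defect rate (2.8 vs 2.6).
B: worse on defect rate (9.5 vs 2.6).
C: worse on defect rate (4.2 vs 2.6).
E: worse on lead time (25 vs 7).
F: worse on defect rate (6.2 vs 2.6).
G: worse on lead time (20 vs 7).
H: worse on defect rate (3.9 vs 2.6).
I: worse on defect rate (5.3 vs 2.6).
J: worse on defect rate (11.2 vs 2.6).
K: worse on defect rate (7.1 vs 2.6).
No option dominates D.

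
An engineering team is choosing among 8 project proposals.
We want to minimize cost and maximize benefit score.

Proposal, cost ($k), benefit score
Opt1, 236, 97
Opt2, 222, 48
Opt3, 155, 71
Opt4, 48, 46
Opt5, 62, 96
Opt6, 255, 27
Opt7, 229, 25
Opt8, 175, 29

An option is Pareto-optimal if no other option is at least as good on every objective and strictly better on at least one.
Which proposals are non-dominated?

Opt1: not dominated (best benefit score).
Opt2: dominated by Opt3 (cost 155≤222, benefit score 71≥48).
Opt3: dominated by Opt5 (cost 62≤155, benefit score 96≥71).
Opt4: not dominated (best cost).
Opt5: not dominated.
Opt6: dominated by Opt1 (cost 236≤255, benefit score 97≥27).
Opt7: dominated by Opt2 (cost 222≤229, benefit score 48≥25).
Opt8: dominated by Opt3 (cost 155≤175, benefit score 71≥29).

Opt1, Opt4, Opt5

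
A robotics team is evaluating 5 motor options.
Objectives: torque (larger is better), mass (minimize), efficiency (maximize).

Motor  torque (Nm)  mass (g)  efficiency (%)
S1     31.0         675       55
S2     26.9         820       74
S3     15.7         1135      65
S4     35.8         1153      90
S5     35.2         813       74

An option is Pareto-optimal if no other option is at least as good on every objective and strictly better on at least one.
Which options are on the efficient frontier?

S1, S4, S5

S1: not dominated (best mass).
S2: dominated by S5 (torque 35.2≥26.9, mass 813≤820, efficiency 74≥74).
S3: dominated by S2 (torque 26.9≥15.7, mass 820≤1135, efficiency 74≥65).
S4: not dominated (best torque).
S5: not dominated.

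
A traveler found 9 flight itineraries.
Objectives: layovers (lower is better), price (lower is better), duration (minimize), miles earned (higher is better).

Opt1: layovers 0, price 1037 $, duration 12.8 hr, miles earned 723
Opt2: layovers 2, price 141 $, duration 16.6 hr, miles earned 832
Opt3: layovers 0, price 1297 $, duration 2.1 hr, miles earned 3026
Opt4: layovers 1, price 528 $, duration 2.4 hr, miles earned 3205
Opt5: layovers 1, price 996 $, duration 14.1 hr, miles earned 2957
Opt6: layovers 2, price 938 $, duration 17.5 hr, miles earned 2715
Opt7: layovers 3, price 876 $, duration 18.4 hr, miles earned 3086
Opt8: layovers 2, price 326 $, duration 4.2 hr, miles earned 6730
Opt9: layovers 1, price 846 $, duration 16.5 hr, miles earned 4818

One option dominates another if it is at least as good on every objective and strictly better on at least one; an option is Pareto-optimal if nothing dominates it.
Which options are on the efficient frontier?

Opt1: not dominated.
Opt2: not dominated (best price).
Opt3: not dominated (best duration).
Opt4: not dominated.
Opt5: dominated by Opt4 (layovers 1≤1, price 528≤996, duration 2.4≤14.1, miles earned 3205≥2957).
Opt6: dominated by Opt4 (layovers 1≤2, price 528≤938, duration 2.4≤17.5, miles earned 3205≥2715).
Opt7: dominated by Opt4 (layovers 1≤3, price 528≤876, duration 2.4≤18.4, miles earned 3205≥3086).
Opt8: not dominated (best miles earned).
Opt9: not dominated.

Opt1, Opt2, Opt3, Opt4, Opt8, Opt9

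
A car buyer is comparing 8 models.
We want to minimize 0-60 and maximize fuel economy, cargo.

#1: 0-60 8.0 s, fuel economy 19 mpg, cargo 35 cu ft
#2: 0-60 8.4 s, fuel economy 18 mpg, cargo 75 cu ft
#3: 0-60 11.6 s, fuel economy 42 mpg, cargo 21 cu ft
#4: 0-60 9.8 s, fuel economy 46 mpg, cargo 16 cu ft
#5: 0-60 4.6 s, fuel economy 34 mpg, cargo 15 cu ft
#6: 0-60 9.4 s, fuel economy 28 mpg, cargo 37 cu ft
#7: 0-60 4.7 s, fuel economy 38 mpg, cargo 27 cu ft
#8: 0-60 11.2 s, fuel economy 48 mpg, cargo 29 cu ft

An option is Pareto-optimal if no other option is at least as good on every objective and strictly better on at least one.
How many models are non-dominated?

7

#1: not dominated.
#2: not dominated (best cargo).
#3: dominated by #8 (0-60 11.2≤11.6, fuel economy 48≥42, cargo 29≥21).
#4: not dominated.
#5: not dominated (best 0-60).
#6: not dominated.
#7: not dominated.
#8: not dominated (best fuel economy).
Pareto-optimal: #1, #2, #4, #5, #6, #7, #8 → 7.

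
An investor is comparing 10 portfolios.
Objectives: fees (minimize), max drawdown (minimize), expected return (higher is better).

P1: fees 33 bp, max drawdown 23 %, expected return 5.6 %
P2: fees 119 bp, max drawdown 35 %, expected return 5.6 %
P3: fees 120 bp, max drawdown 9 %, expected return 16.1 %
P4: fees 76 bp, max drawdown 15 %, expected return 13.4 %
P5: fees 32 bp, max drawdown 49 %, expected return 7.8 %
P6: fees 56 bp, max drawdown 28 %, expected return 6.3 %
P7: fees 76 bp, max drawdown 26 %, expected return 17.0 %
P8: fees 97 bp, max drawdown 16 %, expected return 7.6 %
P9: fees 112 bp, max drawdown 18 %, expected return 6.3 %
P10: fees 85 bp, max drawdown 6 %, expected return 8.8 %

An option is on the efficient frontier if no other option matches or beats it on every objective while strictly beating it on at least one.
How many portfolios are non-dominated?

7

P1: not dominated.
P2: dominated by P1 (fees 33≤119, max drawdown 23≤35, expected return 5.6≥5.6).
P3: not dominated.
P4: not dominated.
P5: not dominated (best fees).
P6: not dominated.
P7: not dominated (best expected return).
P8: dominated by P4 (fees 76≤97, max drawdown 15≤16, expected return 13.4≥7.6).
P9: dominated by P4 (fees 76≤112, max drawdown 15≤18, expected return 13.4≥6.3).
P10: not dominated (best max drawdown).
Pareto-optimal: P1, P3, P4, P5, P6, P7, P10 → 7.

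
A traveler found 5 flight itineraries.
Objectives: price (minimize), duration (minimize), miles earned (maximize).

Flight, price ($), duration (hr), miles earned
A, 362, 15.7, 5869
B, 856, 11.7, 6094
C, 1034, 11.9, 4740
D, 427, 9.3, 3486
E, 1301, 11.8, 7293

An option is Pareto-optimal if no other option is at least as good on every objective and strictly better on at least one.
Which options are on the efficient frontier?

A, B, D, E

A: not dominated (best price).
B: not dominated.
C: dominated by B (price 856≤1034, duration 11.7≤11.9, miles earned 6094≥4740).
D: not dominated (best duration).
E: not dominated (best miles earned).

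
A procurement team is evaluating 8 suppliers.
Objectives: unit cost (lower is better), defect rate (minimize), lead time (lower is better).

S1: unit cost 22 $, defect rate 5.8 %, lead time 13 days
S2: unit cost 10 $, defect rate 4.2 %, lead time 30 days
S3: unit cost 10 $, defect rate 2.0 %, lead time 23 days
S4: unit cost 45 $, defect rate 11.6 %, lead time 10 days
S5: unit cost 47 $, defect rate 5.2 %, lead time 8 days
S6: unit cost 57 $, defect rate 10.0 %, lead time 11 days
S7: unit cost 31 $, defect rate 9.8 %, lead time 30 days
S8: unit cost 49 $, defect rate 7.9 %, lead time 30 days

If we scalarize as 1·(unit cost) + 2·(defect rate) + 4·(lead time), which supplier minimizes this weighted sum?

S1

S1: 1·22 + 2·5.8 + 4·13 = 85.6
S2: 1·10 + 2·4.2 + 4·30 = 138.4
S3: 1·10 + 2·2.0 + 4·23 = 106.0
S4: 1·45 + 2·11.6 + 4·10 = 108.2
S5: 1·47 + 2·5.2 + 4·8 = 89.4
S6: 1·57 + 2·10.0 + 4·11 = 121.0
S7: 1·31 + 2·9.8 + 4·30 = 170.6
S8: 1·49 + 2·7.9 + 4·30 = 184.8
Lowest: S1 at 85.6.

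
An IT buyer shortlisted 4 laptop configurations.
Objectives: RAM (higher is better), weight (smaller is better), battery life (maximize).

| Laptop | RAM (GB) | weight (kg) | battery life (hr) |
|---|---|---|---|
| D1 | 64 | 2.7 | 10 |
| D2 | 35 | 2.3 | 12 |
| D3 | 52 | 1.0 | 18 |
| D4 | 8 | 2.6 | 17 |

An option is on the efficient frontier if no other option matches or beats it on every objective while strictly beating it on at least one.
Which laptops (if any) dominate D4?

D3

D3: RAM 52≥8, weight 1.0≤2.6, battery life 18≥17 — dominates D4.
Others (D1, D2) are each worse than D4 on at least one objective.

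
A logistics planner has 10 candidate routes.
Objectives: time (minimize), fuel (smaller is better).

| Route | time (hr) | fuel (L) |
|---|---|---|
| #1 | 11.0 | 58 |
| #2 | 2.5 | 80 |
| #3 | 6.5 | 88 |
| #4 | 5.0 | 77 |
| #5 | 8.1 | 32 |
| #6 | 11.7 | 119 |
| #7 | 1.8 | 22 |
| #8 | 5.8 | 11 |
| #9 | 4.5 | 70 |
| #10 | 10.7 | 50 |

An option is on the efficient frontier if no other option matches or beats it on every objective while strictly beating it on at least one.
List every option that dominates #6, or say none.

#1, #2, #3, #4, #5, #7, #8, #9, #10

#1: time 11.0≤11.7, fuel 58≤119 — dominates #6.
#2: time 2.5≤11.7, fuel 80≤119 — dominates #6.
#3: time 6.5≤11.7, fuel 88≤119 — dominates #6.
#4: time 5.0≤11.7, fuel 77≤119 — dominates #6.
#5: time 8.1≤11.7, fuel 32≤119 — dominates #6.
#7: time 1.8≤11.7, fuel 22≤119 — dominates #6.
#8: time 5.8≤11.7, fuel 11≤119 — dominates #6.
#9: time 4.5≤11.7, fuel 70≤119 — dominates #6.
#10: time 10.7≤11.7, fuel 50≤119 — dominates #6.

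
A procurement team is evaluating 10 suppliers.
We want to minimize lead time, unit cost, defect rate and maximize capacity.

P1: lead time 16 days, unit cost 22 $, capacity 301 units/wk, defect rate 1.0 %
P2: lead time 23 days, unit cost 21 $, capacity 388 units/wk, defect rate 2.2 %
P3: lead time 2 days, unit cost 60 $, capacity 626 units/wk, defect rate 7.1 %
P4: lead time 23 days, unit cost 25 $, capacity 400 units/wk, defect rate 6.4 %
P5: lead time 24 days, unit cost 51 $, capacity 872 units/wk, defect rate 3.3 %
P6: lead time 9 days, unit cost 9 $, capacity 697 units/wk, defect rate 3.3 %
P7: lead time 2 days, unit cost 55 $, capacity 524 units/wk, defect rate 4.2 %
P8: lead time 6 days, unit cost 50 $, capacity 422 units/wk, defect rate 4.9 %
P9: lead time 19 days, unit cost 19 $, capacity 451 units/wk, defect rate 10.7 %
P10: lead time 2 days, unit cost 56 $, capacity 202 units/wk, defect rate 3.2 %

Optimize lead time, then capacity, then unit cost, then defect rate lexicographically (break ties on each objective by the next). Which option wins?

First minimize lead time: best is 2, kept {P3, P7, P10}.
Then maximize capacity: best is 626, kept {P3}.

P3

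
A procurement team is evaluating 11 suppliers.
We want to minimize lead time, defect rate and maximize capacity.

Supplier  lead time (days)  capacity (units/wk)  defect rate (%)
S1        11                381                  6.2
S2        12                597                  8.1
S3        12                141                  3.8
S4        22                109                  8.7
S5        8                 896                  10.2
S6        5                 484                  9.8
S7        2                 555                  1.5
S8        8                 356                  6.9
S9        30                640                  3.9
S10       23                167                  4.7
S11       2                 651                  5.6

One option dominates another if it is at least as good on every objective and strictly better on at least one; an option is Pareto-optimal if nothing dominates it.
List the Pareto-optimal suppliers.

S1: dominated by S7 (lead time 2≤11, capacity 555≥381, defect rate 1.5≤6.2).
S2: dominated by S11 (lead time 2≤12, capacity 651≥597, defect rate 5.6≤8.1).
S3: dominated by S7 (lead time 2≤12, capacity 555≥141, defect rate 1.5≤3.8).
S4: dominated by S1 (lead time 11≤22, capacity 381≥109, defect rate 6.2≤8.7).
S5: not dominated (best capacity).
S6: dominated by S7 (lead time 2≤5, capacity 555≥484, defect rate 1.5≤9.8).
S7: not dominated (best defect rate).
S8: dominated by S7 (lead time 2≤8, capacity 555≥356, defect rate 1.5≤6.9).
S9: not dominated.
S10: dominated by S7 (lead time 2≤23, capacity 555≥167, defect rate 1.5≤4.7).
S11: not dominated.

S5, S7, S9, S11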